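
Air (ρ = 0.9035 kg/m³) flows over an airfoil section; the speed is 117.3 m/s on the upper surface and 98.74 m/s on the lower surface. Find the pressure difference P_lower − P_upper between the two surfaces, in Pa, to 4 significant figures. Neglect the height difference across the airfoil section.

ΔP ≈ 1811 Pa

With negligible Δh, P + ½ρv² is constant, so P_low − P_up = ½ρ(v_up² − v_low²).
ΔP = ½·0.9035·(117.3² − 98.74²) = 1811 Pa.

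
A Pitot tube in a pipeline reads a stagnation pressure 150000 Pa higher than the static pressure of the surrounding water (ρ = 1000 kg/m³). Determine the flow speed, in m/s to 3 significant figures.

v = 17.3 m/s

The dynamic pressure equals the rise in static pressure at the stagnation point: ΔP = ½ρv².
v = √(2ΔP/ρ) = √(2·150000/1000) = 17.3 m/s.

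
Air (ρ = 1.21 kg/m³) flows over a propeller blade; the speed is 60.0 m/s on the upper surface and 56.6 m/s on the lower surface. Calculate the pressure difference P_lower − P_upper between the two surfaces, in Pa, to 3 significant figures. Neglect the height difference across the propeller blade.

ΔP ≈ 240 Pa

With negligible Δh, P + ½ρv² is constant, so P_low − P_up = ½ρ(v_up² − v_low²).
ΔP = ½·1.21·(60.0² − 56.6²) = 240 Pa.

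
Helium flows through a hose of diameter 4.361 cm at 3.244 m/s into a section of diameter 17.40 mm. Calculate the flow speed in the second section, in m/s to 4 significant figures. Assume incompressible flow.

20.38 m/s

The volume flow rate is constant, so v₂ = (A₁/A₂)v₁ = (14.94/2.378)·3.244 = 20.38 m/s.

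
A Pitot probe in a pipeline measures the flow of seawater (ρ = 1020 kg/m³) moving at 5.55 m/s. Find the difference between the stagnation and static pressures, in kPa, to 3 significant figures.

ΔP ≈ 15.7 kPa

Bernoulli between the free stream and the stagnation point: ½ρv² = P_stag − P_static.
ΔP = ½·1020·5.55² = 15700 Pa.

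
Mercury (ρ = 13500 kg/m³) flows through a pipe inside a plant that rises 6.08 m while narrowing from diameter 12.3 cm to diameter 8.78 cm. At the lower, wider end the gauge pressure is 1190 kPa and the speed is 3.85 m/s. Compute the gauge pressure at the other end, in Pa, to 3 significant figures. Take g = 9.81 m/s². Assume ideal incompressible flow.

Mass conservation (A₁v₁ = A₂v₂) gives v₂ = 3.85 × 119/60.5 = 7.56 m/s.
Energy conservation along the streamline gives P₂ = P₁ − ½ρ(v₂² − v₁²) − ρg(h₂ − h₁).
P₂ = 1190000 + ½·13500·(3.85² − 7.56²) − 13500·9.81·(+6.08) = 1190000 + (-285000) − (805000) = 99500 Pa.

P₂ = 99500 Pa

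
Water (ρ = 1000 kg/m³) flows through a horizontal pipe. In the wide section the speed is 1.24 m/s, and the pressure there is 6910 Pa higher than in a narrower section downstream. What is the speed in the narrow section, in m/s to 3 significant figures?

3.92 m/s

With h₁ = h₂, rearranging Bernoulli gives v₂ = √(v₁² + 2ΔP/ρ).
v₂ = √(1.24² + 2·6910/1000) = √(1.54 + 13.8) = 3.92 m/s.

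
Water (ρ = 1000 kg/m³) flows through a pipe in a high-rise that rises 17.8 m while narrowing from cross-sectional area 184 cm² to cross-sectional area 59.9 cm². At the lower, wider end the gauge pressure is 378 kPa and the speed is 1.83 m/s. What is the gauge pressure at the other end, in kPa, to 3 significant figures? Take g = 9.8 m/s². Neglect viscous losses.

By continuity, v₂ = v₁·A₁/A₂ = 1.83·(184/59.9) = 5.62 m/s.
Bernoulli: P₁ + ½ρv₁² + ρg h₁ = P₂ + ½ρv₂² + ρg h₂, so P₂ = P₁ + ½ρ(v₁² − v₂²) − ρg(h₂ − h₁).
P₂ = 378000 + ½·1000·(1.83² − 5.62²) − 1000·9.8·(+17.8) = 378000 + (-14100) − (174000) = 189000 Pa.

189 kPa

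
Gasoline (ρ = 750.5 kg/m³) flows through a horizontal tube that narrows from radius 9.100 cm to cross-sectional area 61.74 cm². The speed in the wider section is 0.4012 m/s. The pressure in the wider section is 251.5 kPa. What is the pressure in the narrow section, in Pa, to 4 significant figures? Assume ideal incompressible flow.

250500 Pa

The volume flow rate is constant, so v₂ = (A₁/A₂)v₁ = (260.2/61.74)·0.4012 = 1.691 m/s.
Along the horizontal streamline, P + ½ρv² is constant.
P₂ = P₁ − ½ρ(v₂² − v₁²) = 251500 − ½·750.5·(1.691² − 0.4012²) = 251500 − 1012 = 250500 Pa.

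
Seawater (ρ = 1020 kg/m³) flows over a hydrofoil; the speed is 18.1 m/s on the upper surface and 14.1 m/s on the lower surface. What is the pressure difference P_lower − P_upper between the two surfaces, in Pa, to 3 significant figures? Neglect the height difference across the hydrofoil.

65700 Pa

Bernoulli (same height): P_lower − P_upper = ½ρ(v_upper² − v_lower²).
ΔP = ½·1020·(18.1² − 14.1²) = 65700 Pa.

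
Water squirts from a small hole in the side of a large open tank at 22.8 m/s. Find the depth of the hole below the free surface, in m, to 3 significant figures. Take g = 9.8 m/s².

Torricelli: v = √(2gh), so h = v²/(2g).
h = 22.8²/(2·9.8) = 520/19.60 = 26.5 m.

h ≈ 26.5 m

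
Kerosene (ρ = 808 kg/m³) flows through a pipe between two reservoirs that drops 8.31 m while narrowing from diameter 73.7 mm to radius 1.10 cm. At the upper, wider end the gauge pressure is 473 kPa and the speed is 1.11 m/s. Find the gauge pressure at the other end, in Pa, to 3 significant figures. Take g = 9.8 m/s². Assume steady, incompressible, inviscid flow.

P₂ ≈ 477000 Pa

Mass conservation (A₁v₁ = A₂v₂) gives v₂ = 1.11 × 42.7/3.80 = 12.5 m/s.
Energy conservation along the streamline gives P₂ = P₁ − ½ρ(v₂² − v₁²) − ρg(h₂ − h₁).
P₂ = 473000 + ½·808·(1.11² − 12.5²) − 808·9.8·(−8.31) = 473000 + (-62200) − (-65800) = 477000 Pa.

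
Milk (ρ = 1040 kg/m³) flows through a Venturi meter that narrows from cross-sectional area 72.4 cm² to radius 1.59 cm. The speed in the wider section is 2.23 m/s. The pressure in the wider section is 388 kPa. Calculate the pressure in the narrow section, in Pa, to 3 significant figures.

By continuity, v₂ = v₁·A₁/A₂ = 2.23·(72.4/7.94) = 20.3 m/s.
The pipe is horizontal, so Bernoulli reduces to P₁ + ½ρv₁² = P₂ + ½ρv₂².
P₂ = P₁ − ½ρ(v₂² − v₁²) = 388000 − ½·1040·(20.3² − 2.23²) = 388000 − 212000 = 176000 Pa.

P₂ ≈ 176000 Pa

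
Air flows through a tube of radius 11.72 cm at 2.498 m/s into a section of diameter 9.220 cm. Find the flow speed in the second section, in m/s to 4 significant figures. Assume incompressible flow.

v₂ ≈ 16.15 m/s

The volume flow rate is constant, so v₂ = (A₁/A₂)v₁ = (431.5/66.77)·2.498 = 16.15 m/s.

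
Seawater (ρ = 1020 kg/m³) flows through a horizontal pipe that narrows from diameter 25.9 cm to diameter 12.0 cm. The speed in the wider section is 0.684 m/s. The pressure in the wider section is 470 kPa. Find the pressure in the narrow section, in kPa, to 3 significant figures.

P₂ = 465 kPa

The volume flow rate is constant, so v₂ = (A₁/A₂)v₁ = (527/113)·0.684 = 3.19 m/s.
Along the horizontal streamline, P + ½ρv² is constant.
P₂ = P₁ − ½ρ(v₂² − v₁²) = 470000 − ½·1020·(3.19² − 0.684²) = 470000 − 4940 = 465000 Pa.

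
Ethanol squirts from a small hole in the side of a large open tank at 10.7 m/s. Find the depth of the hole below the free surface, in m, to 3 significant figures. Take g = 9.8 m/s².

h ≈ 5.84 m

Torricelli: v = √(2gh), so h = v²/(2g).
h = 10.7²/(2·9.8) = 114/19.60 = 5.84 m.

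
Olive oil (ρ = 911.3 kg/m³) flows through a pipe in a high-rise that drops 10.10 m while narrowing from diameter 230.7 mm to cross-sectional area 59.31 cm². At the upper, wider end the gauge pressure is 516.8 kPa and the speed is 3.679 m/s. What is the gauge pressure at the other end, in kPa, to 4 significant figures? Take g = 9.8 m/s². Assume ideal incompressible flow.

Continuity gives A₁v₁ = A₂v₂, so v₂ = (418.0 cm²)/(59.31 cm²) × 3.679 m/s = 25.93 m/s.
Bernoulli: P₁ + ½ρv₁² + ρg h₁ = P₂ + ½ρv₂² + ρg h₂, so P₂ = P₁ + ½ρ(v₁² − v₂²) − ρg(h₂ − h₁).
P₂ = 516800 + ½·911.3·(3.679² − 25.93²) − 911.3·9.8·(−10.10) = 516800 + (-300200) − (-90200) = 306800 Pa.

P₂ = 306.8 kPa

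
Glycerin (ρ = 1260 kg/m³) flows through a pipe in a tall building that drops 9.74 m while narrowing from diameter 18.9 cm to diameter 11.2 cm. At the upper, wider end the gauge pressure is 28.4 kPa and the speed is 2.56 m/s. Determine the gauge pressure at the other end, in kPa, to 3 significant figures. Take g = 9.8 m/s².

The volume flow rate is constant, so v₂ = (A₁/A₂)v₁ = (281/98.5)·2.56 = 7.29 m/s.
Bernoulli: P₁ + ½ρv₁² + ρg h₁ = P₂ + ½ρv₂² + ρg h₂, so P₂ = P₁ + ½ρ(v₁² − v₂²) − ρg(h₂ − h₁).
P₂ = 28400 + ½·1260·(2.56² − 7.29²) − 1260·9.8·(−9.74) = 28400 + (-29400) − (-120000) = 119000 Pa.

P₂ ≈ 119 kPa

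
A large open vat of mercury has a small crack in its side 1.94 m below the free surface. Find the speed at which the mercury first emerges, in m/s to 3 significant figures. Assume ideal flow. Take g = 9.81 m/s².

v = 6.17 m/s

Torricelli's result v = √(2gh) gives v = √(2·9.81·1.94) = 6.17 m/s.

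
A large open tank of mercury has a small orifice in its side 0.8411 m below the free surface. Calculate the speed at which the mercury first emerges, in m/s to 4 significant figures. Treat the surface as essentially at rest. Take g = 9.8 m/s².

4.060 m/s

Torricelli's result v = √(2gh) gives v = √(2·9.8·0.8411) = 4.060 m/s.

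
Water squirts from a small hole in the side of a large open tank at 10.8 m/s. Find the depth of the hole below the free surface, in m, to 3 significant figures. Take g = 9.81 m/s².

Inverting v = √(2gh) gives h = v² / 2g.
h = 10.8²/(2·9.81) = 117/19.62 = 5.94 m.

h ≈ 5.94 m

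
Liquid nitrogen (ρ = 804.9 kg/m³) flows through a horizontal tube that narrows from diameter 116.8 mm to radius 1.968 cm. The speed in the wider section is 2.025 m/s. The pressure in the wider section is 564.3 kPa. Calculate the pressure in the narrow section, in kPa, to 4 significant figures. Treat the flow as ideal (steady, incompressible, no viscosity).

P₂ ≈ 438.0 kPa

The volume flow rate is constant, so v₂ = (A₁/A₂)v₁ = (107.1/12.17)·2.025 = 17.83 m/s.
Bernoulli (h₁ = h₂): P₁ − P₂ = ½ρ(v₂² − v₁²).
P₂ = P₁ − ½ρ(v₂² − v₁²) = 564300 − ½·804.9·(17.83² − 2.025²) = 564300 − 126300 = 438000 Pa.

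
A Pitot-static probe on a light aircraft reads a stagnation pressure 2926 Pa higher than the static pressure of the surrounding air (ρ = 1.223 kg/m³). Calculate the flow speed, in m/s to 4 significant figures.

At the stagnation point the flow is brought to rest, so Bernoulli gives P_stag − P_static = ½ρv².
v = √(2ΔP/ρ) = √(2·2926/1.223) = 69.17 m/s.

69.17 m/s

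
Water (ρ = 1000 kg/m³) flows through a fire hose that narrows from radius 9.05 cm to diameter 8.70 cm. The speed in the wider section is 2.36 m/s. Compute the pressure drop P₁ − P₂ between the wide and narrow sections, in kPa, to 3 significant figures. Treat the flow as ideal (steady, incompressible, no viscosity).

ΔP ≈ 49.4 kPa

The volume flow rate is constant, so v₂ = (A₁/A₂)v₁ = (257/59.4)·2.36 = 10.2 m/s.
Along the horizontal streamline, P + ½ρv² is constant.
P₁ − P₂ = ½·1000·(10.2² − 2.36²) = ½·1000·98.8 = 49400 Pa.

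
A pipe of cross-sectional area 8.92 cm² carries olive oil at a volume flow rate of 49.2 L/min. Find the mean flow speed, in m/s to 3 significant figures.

0.919 m/s

Q = 49.2 L/min = 0.000820 m³/s.
v = Q/A = 0.000820 / 0.000892 = 0.919 m/s.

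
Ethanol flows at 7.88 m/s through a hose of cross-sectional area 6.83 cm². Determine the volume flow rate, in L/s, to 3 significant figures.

Q ≈ 5.38 L/s

Q = A·v = 0.000683 m² × 7.88 m/s = 0.00538 m³/s.
Converting: 0.00538 m³/s × 1000 = 5.38 L/s.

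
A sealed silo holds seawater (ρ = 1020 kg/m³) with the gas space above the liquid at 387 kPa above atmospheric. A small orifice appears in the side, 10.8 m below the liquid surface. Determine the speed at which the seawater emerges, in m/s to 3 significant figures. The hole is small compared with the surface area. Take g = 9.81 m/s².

Take point 1 at the surface (v₁ ≈ 0) and point 2 at the hole (at atmospheric pressure). Bernoulli: P₁ + ρg h = P_atm + ½ρv₂².
With P₁ − P_atm = 387000 Pa, v₂ = √(2gh + 2ΔP/ρ) = √(2·9.81·10.8 + 2·387000/1020) = 31.2 m/s.

v ≈ 31.2 m/s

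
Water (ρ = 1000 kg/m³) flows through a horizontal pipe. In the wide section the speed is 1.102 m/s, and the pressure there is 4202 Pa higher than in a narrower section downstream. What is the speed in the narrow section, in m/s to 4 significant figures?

v₂ = 3.101 m/s

With h₁ = h₂, rearranging Bernoulli gives v₂ = √(v₁² + 2ΔP/ρ).
v₂ = √(1.102² + 2·4202/1000) = √(1.214 + 8.404) = 3.101 m/s.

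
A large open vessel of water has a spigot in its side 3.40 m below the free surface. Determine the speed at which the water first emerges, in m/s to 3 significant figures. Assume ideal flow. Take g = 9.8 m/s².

The surface is effectively still and both ends are open, so ½v² = gh and v = √(2·9.8·3.40) = 8.16 m/s.

v ≈ 8.16 m/s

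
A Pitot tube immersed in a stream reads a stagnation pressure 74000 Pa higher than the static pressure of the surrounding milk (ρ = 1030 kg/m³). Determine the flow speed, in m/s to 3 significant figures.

At the stagnation point the flow is brought to rest, so Bernoulli gives P_stag − P_static = ½ρv².
v = √(2ΔP/ρ) = √(2·74000/1030) = 12.0 m/s.

v ≈ 12.0 m/s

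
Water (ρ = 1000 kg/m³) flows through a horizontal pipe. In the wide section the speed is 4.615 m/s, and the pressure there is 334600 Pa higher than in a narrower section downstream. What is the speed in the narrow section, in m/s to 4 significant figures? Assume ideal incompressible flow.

Along the level pipe P + ½ρv² is conserved, hence v₂² = v₁² + 2(P₁ − P₂)/ρ.
v₂ = √(4.615² + 2·334600/1000) = √(21.30 + 669.2) = 26.28 m/s.

v₂ ≈ 26.28 m/s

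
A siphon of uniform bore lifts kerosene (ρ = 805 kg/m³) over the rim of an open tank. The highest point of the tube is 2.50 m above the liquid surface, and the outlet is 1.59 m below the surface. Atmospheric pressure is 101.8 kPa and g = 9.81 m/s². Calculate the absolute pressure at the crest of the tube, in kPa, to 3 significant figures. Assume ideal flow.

The outlet speed comes from Torricelli: v = √(2g·1.59) = 5.59 m/s.
With constant cross-section the crest speed equals v; applying Bernoulli from the surface up to the crest, P_top = P_atm − ½ρv² − ρg·h_top.
P_top = 101800 − ½·805·5.59² − 805·9.81·2.50 = 69500 Pa.

P_top ≈ 69.5 kPa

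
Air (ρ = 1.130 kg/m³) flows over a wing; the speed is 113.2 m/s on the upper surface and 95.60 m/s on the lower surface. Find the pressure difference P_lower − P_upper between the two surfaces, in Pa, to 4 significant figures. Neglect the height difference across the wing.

ΔP ≈ 2076 Pa

The pressure is lower where the speed is higher: ΔP = ½ρ(v_up² − v_low²).
ΔP = ½·1.130·(113.2² − 95.60²) = 2076 Pa.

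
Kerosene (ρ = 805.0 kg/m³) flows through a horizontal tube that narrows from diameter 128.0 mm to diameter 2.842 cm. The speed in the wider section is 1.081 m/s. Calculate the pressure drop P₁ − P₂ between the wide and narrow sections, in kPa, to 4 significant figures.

ΔP ≈ 193.1 kPa

Mass conservation (A₁v₁ = A₂v₂) gives v₂ = 1.081 × 128.7/6.344 = 21.93 m/s.
Along the horizontal streamline, P + ½ρv² is constant.
P₁ − P₂ = ½·805.0·(21.93² − 1.081²) = ½·805.0·479.7 = 193100 Pa.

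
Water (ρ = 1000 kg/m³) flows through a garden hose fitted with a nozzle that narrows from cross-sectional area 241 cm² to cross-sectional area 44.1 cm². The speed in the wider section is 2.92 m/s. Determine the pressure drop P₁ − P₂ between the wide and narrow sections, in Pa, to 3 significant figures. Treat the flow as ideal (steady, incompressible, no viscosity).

Continuity gives A₁v₁ = A₂v₂, so v₂ = (241 cm²)/(44.1 cm²) × 2.92 m/s = 16.0 m/s.
Along the horizontal streamline, P + ½ρv² is constant.
P₁ − P₂ = ½·1000·(16.0² − 2.92²) = ½·1000·246 = 123000 Pa.

123000 Pa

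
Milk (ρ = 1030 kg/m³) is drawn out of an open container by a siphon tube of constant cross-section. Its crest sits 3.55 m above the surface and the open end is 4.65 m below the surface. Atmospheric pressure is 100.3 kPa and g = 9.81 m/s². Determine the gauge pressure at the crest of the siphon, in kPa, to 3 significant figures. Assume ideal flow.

P_gauge ≈ -82.9 kPa

Bernoulli surface→outlet gives ½v² = g·h_out, so v = √(2·9.81·4.65) = 9.55 m/s.
Continuity keeps v the same throughout the tube; from surface to crest, P_atm + 0 = P_top + ½ρv² + ρg·h_top.
P_top = 100300 − ½·1030·9.55² − 1030·9.81·3.55 = 17400 Pa. So P_gauge = P_top − P_atm = -82900 Pa.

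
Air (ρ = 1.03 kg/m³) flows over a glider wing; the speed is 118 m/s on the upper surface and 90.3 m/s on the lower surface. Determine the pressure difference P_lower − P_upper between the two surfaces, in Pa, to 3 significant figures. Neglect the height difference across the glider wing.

ΔP = 2970 Pa

The pressure is lower where the speed is higher: ΔP = ½ρ(v_up² − v_low²).
ΔP = ½·1.03·(118² − 90.3²) = 2970 Pa.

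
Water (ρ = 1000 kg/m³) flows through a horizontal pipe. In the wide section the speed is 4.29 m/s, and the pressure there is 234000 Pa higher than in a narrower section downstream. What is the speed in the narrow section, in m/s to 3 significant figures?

v₂ ≈ 22.1 m/s

Horizontal Bernoulli: P₁ + ½ρv₁² = P₂ + ½ρv₂², so v₂² = v₁² + 2(P₁ − P₂)/ρ.
v₂ = √(4.29² + 2·234000/1000) = √(18.4 + 468) = 22.1 m/s.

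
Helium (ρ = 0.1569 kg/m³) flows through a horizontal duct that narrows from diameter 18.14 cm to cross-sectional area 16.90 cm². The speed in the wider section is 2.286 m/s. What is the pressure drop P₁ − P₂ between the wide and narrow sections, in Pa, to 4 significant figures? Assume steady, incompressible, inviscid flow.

By continuity, v₂ = v₁·A₁/A₂ = 2.286·(258.4/16.90) = 34.96 m/s.
Along the horizontal streamline, P + ½ρv² is constant.
P₁ − P₂ = ½·0.1569·(34.96² − 2.286²) = ½·0.1569·1217 = 95.46 Pa.

ΔP ≈ 95.46 Pa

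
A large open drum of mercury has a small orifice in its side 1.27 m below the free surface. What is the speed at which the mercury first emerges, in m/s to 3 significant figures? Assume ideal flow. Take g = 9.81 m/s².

With the surface at rest and both surface and jet at atmospheric pressure, Bernoulli gives ρg h = ½ρv², so v = √(2gh) = √(2·9.81·1.27) = 4.99 m/s.

v ≈ 4.99 m/s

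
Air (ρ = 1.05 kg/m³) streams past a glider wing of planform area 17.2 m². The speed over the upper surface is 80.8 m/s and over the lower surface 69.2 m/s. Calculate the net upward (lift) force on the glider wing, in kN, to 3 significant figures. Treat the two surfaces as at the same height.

F = 15.7 kN

With equal heights on the two surfaces, Bernoulli gives P_lower − P_upper = ½ρ(v_upper² − v_lower²).
ΔP = ½·1.05·(80.8² − 69.2²) = 913 Pa.
Lift = ΔP · A = 913 × 17.2 = 15700 N.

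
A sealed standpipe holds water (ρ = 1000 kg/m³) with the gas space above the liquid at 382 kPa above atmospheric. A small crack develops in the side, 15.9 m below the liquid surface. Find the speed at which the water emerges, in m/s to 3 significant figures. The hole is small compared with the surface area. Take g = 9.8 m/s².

32.8 m/s

Take point 1 at the surface (v₁ ≈ 0) and point 2 at the hole (at atmospheric pressure). Bernoulli: P₁ + ρg h = P_atm + ½ρv₂².
With P₁ − P_atm = 382000 Pa, v₂ = √(2gh + 2ΔP/ρ) = √(2·9.8·15.9 + 2·382000/1000) = 32.8 m/s.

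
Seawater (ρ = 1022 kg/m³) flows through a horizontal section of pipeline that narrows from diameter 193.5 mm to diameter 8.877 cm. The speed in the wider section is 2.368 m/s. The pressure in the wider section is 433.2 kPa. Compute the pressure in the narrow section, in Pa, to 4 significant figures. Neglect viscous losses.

The volume flow rate is constant, so v₂ = (A₁/A₂)v₁ = (294.1/61.89)·2.368 = 11.25 m/s.
The pipe is horizontal, so Bernoulli reduces to P₁ + ½ρv₁² = P₂ + ½ρv₂².
P₂ = P₁ − ½ρ(v₂² − v₁²) = 433200 − ½·1022·(11.25² − 2.368²) = 433200 − 61830 = 371400 Pa.

371400 Pa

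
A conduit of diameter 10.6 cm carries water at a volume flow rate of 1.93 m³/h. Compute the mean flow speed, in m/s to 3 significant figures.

v = 0.0608 m/s

Q = 1.93 m³/h = 0.000536 m³/s.
v = Q/A = 0.000536 / 0.00882 = 0.0608 m/s.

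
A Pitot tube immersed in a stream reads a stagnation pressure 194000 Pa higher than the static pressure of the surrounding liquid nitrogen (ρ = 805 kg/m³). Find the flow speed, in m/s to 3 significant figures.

Bernoulli between the free stream and the stagnation point: ½ρv² = P_stag − P_static.
v = √(2ΔP/ρ) = √(2·194000/805) = 22.0 m/s.

22.0 m/s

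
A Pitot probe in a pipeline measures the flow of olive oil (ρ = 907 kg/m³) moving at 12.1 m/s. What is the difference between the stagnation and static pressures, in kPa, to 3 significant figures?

66.4 kPa

Bernoulli between the free stream and the stagnation point: ½ρv² = P_stag − P_static.
ΔP = ½·907·12.1² = 66400 Pa.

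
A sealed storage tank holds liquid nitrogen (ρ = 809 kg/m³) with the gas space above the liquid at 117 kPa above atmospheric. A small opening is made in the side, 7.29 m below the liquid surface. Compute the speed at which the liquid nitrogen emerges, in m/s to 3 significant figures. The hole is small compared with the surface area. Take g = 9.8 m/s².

v ≈ 20.8 m/s

Take point 1 at the surface (v₁ ≈ 0) and point 2 at the hole (at atmospheric pressure). Bernoulli: P₁ + ρg h = P_atm + ½ρv₂².
With P₁ − P_atm = 117000 Pa, v₂ = √(2gh + 2ΔP/ρ) = √(2·9.8·7.29 + 2·117000/809) = 20.8 m/s.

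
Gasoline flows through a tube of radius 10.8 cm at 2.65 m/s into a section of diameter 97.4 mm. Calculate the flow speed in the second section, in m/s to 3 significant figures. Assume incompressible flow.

13.0 m/s

Continuity gives A₁v₁ = A₂v₂, so v₂ = (366 cm²)/(74.5 cm²) × 2.65 m/s = 13.0 m/s.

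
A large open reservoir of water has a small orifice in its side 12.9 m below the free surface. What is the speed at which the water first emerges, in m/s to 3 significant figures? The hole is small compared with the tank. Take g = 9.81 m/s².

Torricelli's result v = √(2gh) gives v = √(2·9.81·12.9) = 15.9 m/s.

v ≈ 15.9 m/s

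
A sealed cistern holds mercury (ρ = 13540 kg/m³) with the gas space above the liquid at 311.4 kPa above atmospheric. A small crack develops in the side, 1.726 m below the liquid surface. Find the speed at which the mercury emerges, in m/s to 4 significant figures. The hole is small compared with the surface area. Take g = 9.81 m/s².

v = 8.937 m/s

Take point 1 at the surface (v₁ ≈ 0) and point 2 at the hole (at atmospheric pressure). Bernoulli: P₁ + ρg h = P_atm + ½ρv₂².
With P₁ − P_atm = 311400 Pa, v₂ = √(2gh + 2ΔP/ρ) = √(2·9.81·1.726 + 2·311400/13540) = 8.937 m/s.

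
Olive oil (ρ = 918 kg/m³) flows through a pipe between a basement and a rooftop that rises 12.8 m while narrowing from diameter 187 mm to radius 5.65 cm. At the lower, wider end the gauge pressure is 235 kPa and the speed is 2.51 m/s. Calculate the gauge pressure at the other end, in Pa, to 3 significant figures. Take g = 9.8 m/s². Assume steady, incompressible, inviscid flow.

101000 Pa

By continuity, v₂ = v₁·A₁/A₂ = 2.51·(275/100) = 6.87 m/s.
Bernoulli: P₁ + ½ρv₁² + ρg h₁ = P₂ + ½ρv₂² + ρg h₂, so P₂ = P₁ + ½ρ(v₁² − v₂²) − ρg(h₂ − h₁).
P₂ = 235000 + ½·918·(2.51² − 6.87²) − 918·9.8·(+12.8) = 235000 + (-18800) − (115000) = 101000 Pa.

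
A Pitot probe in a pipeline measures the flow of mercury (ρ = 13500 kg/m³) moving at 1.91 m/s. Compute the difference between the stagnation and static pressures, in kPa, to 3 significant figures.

ΔP ≈ 24.6 kPa

The dynamic pressure equals the rise in static pressure at the stagnation point: ΔP = ½ρv².
ΔP = ½·13500·1.91² = 24600 Pa.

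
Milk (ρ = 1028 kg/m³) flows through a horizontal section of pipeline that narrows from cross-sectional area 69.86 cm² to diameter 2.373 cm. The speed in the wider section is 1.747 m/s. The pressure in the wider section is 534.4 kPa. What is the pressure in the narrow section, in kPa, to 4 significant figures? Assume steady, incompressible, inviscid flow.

144.6 kPa

The volume flow rate is constant, so v₂ = (A₁/A₂)v₁ = (69.86/4.423)·1.747 = 27.60 m/s.
With no height change, Bernoulli's equation is P₁ + ½ρv₁² = P₂ + ½ρv₂².
P₂ = P₁ − ½ρ(v₂² − v₁²) = 534400 − ½·1028·(27.60² − 1.747²) = 534400 − 389800 = 144600 Pa.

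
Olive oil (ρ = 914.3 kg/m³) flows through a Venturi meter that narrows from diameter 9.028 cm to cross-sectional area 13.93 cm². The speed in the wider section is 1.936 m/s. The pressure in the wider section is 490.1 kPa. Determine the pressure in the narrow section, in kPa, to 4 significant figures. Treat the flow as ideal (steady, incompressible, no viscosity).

P₂ = 455.6 kPa

The volume flow rate is constant, so v₂ = (A₁/A₂)v₁ = (64.01/13.93)·1.936 = 8.897 m/s.
Along the horizontal streamline, P + ½ρv² is constant.
P₂ = P₁ − ½ρ(v₂² − v₁²) = 490100 − ½·914.3·(8.897² − 1.936²) = 490100 − 34470 = 455600 Pa.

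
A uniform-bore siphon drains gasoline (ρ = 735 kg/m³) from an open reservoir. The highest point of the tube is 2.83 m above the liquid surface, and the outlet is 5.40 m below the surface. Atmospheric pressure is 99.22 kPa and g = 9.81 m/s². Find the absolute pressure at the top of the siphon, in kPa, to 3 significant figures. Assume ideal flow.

From the surface to the outlet (both open to atmosphere, surface at rest): v = √(2g·h_out) = √(2·9.81·5.40) = 10.3 m/s.
The bore is uniform, so the speed at the crest is the same v. Bernoulli surface→crest: P_atm = P_top + ½ρv² + ρg·h_top.
P_top = 99220 − ½·735·10.3² − 735·9.81·2.83 = 39900 Pa.

P_top ≈ 39.9 kPa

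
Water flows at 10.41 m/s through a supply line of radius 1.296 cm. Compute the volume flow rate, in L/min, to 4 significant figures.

329.6 L/min

Q = A·v = 0.0005277 m² × 10.41 m/s = 0.005493 m³/s.
Converting: 0.005493 m³/s × 60000 = 329.6 L/min.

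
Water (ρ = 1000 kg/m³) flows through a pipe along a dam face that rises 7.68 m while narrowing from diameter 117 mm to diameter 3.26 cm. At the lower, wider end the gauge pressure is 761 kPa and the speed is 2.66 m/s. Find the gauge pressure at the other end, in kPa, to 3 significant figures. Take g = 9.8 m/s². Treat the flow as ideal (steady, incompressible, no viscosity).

The volume flow rate is constant, so v₂ = (A₁/A₂)v₁ = (108/8.35)·2.66 = 34.3 m/s.
Bernoulli: P₁ + ½ρv₁² + ρg h₁ = P₂ + ½ρv₂² + ρg h₂, so P₂ = P₁ + ½ρ(v₁² − v₂²) − ρg(h₂ − h₁).
P₂ = 761000 + ½·1000·(2.66² − 34.3²) − 1000·9.8·(+7.68) = 761000 + (-583000) − (75300) = 102000 Pa.

P₂ = 102 kPa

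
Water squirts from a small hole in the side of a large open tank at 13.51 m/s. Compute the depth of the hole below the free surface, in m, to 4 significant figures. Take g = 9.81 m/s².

Inverting v = √(2gh) gives h = v² / 2g.
h = 13.51²/(2·9.81) = 182.5/19.62 = 9.303 m.

h ≈ 9.303 m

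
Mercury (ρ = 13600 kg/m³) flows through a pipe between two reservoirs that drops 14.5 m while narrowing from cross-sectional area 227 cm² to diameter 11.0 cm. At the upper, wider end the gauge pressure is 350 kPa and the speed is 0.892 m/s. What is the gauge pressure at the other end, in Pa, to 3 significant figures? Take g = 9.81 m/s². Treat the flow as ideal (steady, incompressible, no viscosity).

P₂ ≈ 2260000 Pa

The volume flow rate is constant, so v₂ = (A₁/A₂)v₁ = (227/95.0)·0.892 = 2.13 m/s.
Applying Bernoulli between the two ends and solving for P₂: P₂ = P₁ + ½ρ(v₁² − v₂²) − ρgΔh.
P₂ = 350000 + ½·13600·(0.892² − 2.13²) − 13600·9.81·(−14.5) = 350000 + (-25500) − (-1930000) = 2260000 Pa.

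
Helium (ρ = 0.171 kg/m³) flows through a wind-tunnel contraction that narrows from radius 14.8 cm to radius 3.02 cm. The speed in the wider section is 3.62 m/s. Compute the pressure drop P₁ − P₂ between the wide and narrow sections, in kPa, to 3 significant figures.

ΔP ≈ 0.645 kPa

By continuity, v₂ = v₁·A₁/A₂ = 3.62·(688/28.7) = 86.9 m/s.
With no height change, Bernoulli's equation is P₁ + ½ρv₁² = P₂ + ½ρv₂².
P₁ − P₂ = ½·0.171·(86.9² − 3.62²) = ½·0.171·7550 = 645 Pa.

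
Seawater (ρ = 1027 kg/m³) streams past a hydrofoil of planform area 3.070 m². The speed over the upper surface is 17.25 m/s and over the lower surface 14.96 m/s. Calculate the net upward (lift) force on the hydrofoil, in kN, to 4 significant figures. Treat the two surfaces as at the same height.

F ≈ 116.3 kN

The faster flow above has the lower pressure; Bernoulli (same height) gives ΔP = ½ρ(v_up² − v_low²).
ΔP = ½·1027·(17.25² − 14.96²) = 37880 Pa.
Lift = ΔP · A = 37880 × 3.070 = 116300 N.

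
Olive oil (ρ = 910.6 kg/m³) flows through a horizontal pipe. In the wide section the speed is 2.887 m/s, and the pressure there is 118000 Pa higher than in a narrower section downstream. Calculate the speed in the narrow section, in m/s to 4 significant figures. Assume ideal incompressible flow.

With h₁ = h₂, rearranging Bernoulli gives v₂ = √(v₁² + 2ΔP/ρ).
v₂ = √(2.887² + 2·118000/910.6) = √(8.335 + 259.2) = 16.36 m/s.

16.36 m/s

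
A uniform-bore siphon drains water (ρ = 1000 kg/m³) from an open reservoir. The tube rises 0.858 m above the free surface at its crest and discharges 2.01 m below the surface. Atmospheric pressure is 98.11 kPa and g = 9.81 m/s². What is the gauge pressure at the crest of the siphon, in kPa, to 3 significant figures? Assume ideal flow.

P_gauge = -28.1 kPa

Bernoulli surface→outlet gives ½v² = g·h_out, so v = √(2·9.81·2.01) = 6.28 m/s.
The bore is uniform, so the speed at the crest is the same v. Bernoulli surface→crest: P_atm = P_top + ½ρv² + ρg·h_top.
P_top = 98110 − ½·1000·6.28² − 1000·9.81·0.858 = 70000 Pa. So P_gauge = P_top − P_atm = -28100 Pa.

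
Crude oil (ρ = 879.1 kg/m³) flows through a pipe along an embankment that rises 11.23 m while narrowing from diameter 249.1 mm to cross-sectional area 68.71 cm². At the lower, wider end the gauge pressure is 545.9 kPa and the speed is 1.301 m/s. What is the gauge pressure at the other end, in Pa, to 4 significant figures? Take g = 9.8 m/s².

The volume flow rate is constant, so v₂ = (A₁/A₂)v₁ = (487.3/68.71)·1.301 = 9.228 m/s.
Bernoulli: P₁ + ½ρv₁² + ρg h₁ = P₂ + ½ρv₂² + ρg h₂, so P₂ = P₁ + ½ρ(v₁² − v₂²) − ρg(h₂ − h₁).
P₂ = 545900 + ½·879.1·(1.301² − 9.228²) − 879.1·9.8·(+11.23) = 545900 + (-36680) − (96750) = 412500 Pa.

P₂ ≈ 412500 Pa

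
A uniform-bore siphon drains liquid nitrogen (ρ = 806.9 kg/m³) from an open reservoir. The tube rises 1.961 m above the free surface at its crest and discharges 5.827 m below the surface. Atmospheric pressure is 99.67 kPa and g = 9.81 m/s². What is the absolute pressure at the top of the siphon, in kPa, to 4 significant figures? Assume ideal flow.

From the surface to the outlet (both open to atmosphere, surface at rest): v = √(2g·h_out) = √(2·9.81·5.827) = 10.69 m/s.
The bore is uniform, so the speed at the crest is the same v. Bernoulli surface→crest: P_atm = P_top + ½ρv² + ρg·h_top.
P_top = 99670 − ½·806.9·10.69² − 806.9·9.81·1.961 = 38020 Pa.

38.02 kPa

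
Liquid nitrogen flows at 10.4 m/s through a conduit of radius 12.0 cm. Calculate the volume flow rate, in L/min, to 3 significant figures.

Q = A·v = 0.0452 m² × 10.4 m/s = 0.470 m³/s.
Converting: 0.470 m³/s × 60000 = 28200 L/min.

Q ≈ 28200 L/min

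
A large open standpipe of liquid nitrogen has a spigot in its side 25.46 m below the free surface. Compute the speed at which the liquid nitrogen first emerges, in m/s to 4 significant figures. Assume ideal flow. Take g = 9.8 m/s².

Torricelli's result v = √(2gh) gives v = √(2·9.8·25.46) = 22.34 m/s.

v ≈ 22.34 m/s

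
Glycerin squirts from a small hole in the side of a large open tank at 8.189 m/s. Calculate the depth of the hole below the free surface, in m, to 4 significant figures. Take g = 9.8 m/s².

For a small hole in a large open tank, ½v² = gh, giving h = v²/(2g).
h = 8.189²/(2·9.8) = 67.06/19.60 = 3.421 m.

3.421 m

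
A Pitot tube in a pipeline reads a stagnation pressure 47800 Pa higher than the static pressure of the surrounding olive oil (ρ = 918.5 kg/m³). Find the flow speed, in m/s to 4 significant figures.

10.20 m/s

The dynamic pressure equals the rise in static pressure at the stagnation point: ΔP = ½ρv².
v = √(2ΔP/ρ) = √(2·47800/918.5) = 10.20 m/s.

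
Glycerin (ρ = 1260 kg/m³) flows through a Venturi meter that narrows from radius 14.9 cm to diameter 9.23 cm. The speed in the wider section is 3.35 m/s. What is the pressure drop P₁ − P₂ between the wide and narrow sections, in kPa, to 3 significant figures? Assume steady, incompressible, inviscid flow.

ΔP ≈ 761 kPa

Mass conservation (A₁v₁ = A₂v₂) gives v₂ = 3.35 × 697/66.9 = 34.9 m/s.
With no height change, Bernoulli's equation is P₁ + ½ρv₁² = P₂ + ½ρv₂².
P₁ − P₂ = ½·1260·(34.9² − 3.35²) = ½·1260·1210 = 761000 Pa.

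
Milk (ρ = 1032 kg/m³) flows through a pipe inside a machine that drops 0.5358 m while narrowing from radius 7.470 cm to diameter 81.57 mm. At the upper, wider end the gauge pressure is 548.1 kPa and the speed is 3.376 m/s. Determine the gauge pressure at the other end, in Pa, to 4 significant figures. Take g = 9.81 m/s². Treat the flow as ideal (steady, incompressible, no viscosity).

By continuity, v₂ = v₁·A₁/A₂ = 3.376·(175.3/52.26) = 11.33 m/s.
Bernoulli: P₁ + ½ρv₁² + ρg h₁ = P₂ + ½ρv₂² + ρg h₂, so P₂ = P₁ + ½ρ(v₁² − v₂²) − ρg(h₂ − h₁).
P₂ = 548100 + ½·1032·(3.376² − 11.33²) − 1032·9.81·(−0.5358) = 548100 + (-60300) − (-5424) = 493200 Pa.

493200 Pa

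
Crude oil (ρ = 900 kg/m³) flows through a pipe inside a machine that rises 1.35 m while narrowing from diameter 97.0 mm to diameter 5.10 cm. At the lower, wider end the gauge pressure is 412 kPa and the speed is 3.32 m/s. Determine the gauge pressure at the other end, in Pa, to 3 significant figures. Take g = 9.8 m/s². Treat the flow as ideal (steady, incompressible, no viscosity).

The volume flow rate is constant, so v₂ = (A₁/A₂)v₁ = (73.9/20.4)·3.32 = 12.0 m/s.
Applying Bernoulli between the two ends and solving for P₂: P₂ = P₁ + ½ρ(v₁² − v₂²) − ρgΔh.
P₂ = 412000 + ½·900·(3.32² − 12.0²) − 900·9.8·(+1.35) = 412000 + (-59900) − (11900) = 340000 Pa.

340000 Pa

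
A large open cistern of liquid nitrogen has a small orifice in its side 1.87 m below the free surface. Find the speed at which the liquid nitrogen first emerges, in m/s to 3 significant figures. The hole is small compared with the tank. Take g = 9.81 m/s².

v = 6.06 m/s

The surface is effectively still and both ends are open, so ½v² = gh and v = √(2·9.81·1.87) = 6.06 m/s.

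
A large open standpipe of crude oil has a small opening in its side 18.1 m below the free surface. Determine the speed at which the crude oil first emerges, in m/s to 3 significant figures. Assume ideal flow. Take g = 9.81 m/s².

Bernoulli from surface to hole (P equal, v_surface ≈ 0): v = √(2gh) = √(2×9.81×18.1) = 18.8 m/s.

v ≈ 18.8 m/s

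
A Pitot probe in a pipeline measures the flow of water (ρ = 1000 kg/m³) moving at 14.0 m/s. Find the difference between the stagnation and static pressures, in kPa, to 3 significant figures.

Bernoulli between the free stream and the stagnation point: ½ρv² = P_stag − P_static.
ΔP = ½·1000·14.0² = 98000 Pa.

ΔP ≈ 98.0 kPa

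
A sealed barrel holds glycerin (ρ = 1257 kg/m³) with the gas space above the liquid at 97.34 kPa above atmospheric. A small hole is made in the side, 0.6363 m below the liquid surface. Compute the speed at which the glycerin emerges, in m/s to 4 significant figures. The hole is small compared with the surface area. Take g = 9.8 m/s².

12.94 m/s

Take point 1 at the surface (v₁ ≈ 0) and point 2 at the hole (at atmospheric pressure). Bernoulli: P₁ + ρg h = P_atm + ½ρv₂².
With P₁ − P_atm = 97340 Pa, v₂ = √(2gh + 2ΔP/ρ) = √(2·9.8·0.6363 + 2·97340/1257) = 12.94 m/s.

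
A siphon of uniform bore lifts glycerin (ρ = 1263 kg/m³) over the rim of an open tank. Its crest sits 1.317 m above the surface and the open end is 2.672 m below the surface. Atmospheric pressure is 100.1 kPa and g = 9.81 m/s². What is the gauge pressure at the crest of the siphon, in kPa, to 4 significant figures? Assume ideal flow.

Bernoulli surface→outlet gives ½v² = g·h_out, so v = √(2·9.81·2.672) = 7.240 m/s.
The bore is uniform, so the speed at the crest is the same v. Bernoulli surface→crest: P_atm = P_top + ½ρv² + ρg·h_top.
P_top = 100100 − ½·1263·7.240² − 1263·9.81·1.317 = 50680 Pa. So P_gauge = P_top − P_atm = -49420 Pa.

P_gauge ≈ -49.42 kPa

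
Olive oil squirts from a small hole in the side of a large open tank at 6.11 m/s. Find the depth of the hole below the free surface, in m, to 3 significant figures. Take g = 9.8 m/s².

For a small hole in a large open tank, ½v² = gh, giving h = v²/(2g).
h = 6.11²/(2·9.8) = 37.3/19.60 = 1.90 m.

h = 1.90 m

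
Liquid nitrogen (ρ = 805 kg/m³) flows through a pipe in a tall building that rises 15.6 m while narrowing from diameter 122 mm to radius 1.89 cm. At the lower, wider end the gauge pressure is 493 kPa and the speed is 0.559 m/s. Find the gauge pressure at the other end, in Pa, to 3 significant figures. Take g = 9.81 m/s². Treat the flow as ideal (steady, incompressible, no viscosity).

The volume flow rate is constant, so v₂ = (A₁/A₂)v₁ = (117/11.2)·0.559 = 5.82 m/s.
Energy conservation along the streamline gives P₂ = P₁ − ½ρ(v₂² − v₁²) − ρg(h₂ − h₁).
P₂ = 493000 + ½·805·(0.559² − 5.82²) − 805·9.81·(+15.6) = 493000 + (-13500) − (123000) = 356000 Pa.

P₂ ≈ 356000 Pa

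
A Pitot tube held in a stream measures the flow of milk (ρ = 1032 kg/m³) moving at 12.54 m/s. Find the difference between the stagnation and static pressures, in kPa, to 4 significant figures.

Bernoulli between the free stream and the stagnation point: ½ρv² = P_stag − P_static.
ΔP = ½·1032·12.54² = 81140 Pa.

ΔP ≈ 81.14 kPa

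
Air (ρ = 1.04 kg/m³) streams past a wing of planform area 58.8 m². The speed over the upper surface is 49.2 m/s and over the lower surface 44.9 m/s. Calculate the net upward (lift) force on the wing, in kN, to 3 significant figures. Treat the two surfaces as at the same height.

With equal heights on the two surfaces, Bernoulli gives P_lower − P_upper = ½ρ(v_upper² − v_lower²).
ΔP = ½·1.04·(49.2² − 44.9²) = 210 Pa.
Lift = ΔP · A = 210 × 58.8 = 12400 N.

12.4 kN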